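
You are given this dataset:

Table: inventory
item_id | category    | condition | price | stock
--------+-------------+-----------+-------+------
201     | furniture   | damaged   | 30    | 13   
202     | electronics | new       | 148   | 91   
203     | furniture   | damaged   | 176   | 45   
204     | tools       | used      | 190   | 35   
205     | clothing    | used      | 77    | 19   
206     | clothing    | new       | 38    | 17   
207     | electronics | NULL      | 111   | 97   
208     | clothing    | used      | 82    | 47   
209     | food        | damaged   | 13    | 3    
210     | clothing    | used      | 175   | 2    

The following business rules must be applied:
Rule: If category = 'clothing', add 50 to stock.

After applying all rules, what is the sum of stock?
569

Step 1: Count records where category = 'clothing': 4
Step 2: Total bonus added: 4 × 50 = 200
Step 3: Original sum of stock: 369
Step 4: Final sum = 369 + 200 = 569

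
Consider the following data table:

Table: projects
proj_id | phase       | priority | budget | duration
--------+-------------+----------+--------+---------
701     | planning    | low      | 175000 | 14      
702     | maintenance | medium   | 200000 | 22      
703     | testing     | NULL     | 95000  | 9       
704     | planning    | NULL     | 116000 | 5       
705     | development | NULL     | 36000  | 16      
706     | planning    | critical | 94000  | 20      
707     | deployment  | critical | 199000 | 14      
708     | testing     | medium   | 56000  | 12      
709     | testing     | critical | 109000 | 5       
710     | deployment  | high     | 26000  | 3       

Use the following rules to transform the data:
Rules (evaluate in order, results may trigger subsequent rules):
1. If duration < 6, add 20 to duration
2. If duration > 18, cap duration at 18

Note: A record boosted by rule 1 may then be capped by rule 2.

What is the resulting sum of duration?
155

Step 1: Apply rule 1 to records with duration < 6
  - 3 records get bonus of 20
  - Of these, 3 records then exceed 18 and get capped
Step 2: Apply rule 2 to records with duration > 18
  - 2 records (original) are capped
Step 3: Calculate final sum = 155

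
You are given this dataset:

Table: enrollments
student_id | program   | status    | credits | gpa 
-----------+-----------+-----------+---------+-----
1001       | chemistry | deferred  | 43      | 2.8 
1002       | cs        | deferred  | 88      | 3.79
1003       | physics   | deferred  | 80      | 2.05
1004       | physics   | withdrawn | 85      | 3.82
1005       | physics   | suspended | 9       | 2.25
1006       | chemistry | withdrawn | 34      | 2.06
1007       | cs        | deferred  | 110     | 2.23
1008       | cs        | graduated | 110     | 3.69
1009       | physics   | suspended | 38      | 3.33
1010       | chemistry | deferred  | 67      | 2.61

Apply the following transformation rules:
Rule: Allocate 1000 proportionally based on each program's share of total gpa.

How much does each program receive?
chemistry: 260.92, cs: 339.15, physics: 399.93

Step 1: Calculate total gpa = 28.63
Step 2: Calculate each program's proportion:
  chemistry: 7.47/28.63 = 26.09% → 260.92
  cs: 9.71/28.63 = 33.92% → 339.15
  physics: 11.45/28.63 = 39.99% → 399.93
Step 3: Verify: sum of allocations ≈ 1000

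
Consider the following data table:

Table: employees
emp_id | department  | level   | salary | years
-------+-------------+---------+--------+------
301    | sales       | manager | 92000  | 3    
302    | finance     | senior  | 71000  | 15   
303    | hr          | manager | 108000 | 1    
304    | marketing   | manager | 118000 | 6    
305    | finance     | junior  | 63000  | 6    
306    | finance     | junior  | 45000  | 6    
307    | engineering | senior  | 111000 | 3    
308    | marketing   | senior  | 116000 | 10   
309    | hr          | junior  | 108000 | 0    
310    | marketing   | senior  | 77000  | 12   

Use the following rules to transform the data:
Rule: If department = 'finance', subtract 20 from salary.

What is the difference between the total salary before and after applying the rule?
60

Step 1: Original sum of salary = 909000
Step 2: 3 records have department = 'finance'
Step 3: Each affected record changes by -20
Step 4: Total change = 3 × -20 = -60
Step 5: New sum = 909000 + -60 = 908940
Step 6: Difference = |908940 - 909000| = 60
        (Sum decreased by 60)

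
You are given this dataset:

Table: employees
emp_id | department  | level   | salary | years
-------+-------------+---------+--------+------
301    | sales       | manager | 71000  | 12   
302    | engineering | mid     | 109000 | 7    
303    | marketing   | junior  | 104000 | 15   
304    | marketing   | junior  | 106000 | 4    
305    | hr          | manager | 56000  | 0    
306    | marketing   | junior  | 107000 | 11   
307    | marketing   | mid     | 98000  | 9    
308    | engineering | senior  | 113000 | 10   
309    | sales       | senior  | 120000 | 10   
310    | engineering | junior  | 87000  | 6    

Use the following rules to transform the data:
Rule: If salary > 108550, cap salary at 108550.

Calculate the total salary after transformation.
954650

Step 1: 3 records have salary > 108550
Step 2: These records originally summed to 342000
Step 3: After capping: 3 × 108550 = 325650
Step 4: Unaffected records sum: 629000
Step 5: Final sum = 325650 + 629000 = 954650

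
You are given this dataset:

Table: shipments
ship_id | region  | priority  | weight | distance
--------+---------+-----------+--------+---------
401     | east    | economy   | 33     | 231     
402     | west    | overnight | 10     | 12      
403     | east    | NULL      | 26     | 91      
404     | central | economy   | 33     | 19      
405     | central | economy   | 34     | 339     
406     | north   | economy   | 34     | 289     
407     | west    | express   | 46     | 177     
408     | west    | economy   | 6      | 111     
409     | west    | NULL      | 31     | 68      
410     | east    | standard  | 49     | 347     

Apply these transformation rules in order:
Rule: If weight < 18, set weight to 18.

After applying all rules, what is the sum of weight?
322

Step 1: 2 records have weight < 18
Step 2: These records originally summed to 16
Step 3: After setting to minimum: 2 × 18 = 36
Step 4: Unaffected records sum: 286
Step 5: Final sum = 36 + 286 = 322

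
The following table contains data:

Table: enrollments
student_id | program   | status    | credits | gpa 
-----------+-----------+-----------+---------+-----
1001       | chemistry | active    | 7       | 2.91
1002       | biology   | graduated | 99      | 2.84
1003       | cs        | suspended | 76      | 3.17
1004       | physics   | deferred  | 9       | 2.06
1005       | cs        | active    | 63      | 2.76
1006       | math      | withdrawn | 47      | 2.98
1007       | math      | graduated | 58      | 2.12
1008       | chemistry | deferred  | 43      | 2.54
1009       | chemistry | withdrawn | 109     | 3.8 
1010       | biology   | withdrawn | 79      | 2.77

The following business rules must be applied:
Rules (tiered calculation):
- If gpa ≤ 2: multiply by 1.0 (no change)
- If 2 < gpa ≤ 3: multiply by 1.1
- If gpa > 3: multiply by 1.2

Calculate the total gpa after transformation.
31.44

Step 1: Tier 1 (gpa ≤ 2): 0 records, sum = 0 × 1.0 = 0.0
Step 2: Tier 2 (2 < gpa ≤ 3): 8 records, sum = 20.98 × 1.1 = 23.08
Step 3: Tier 3 (gpa > 3): 2 records, sum = 6.97 × 1.2 = 8.36
Step 4: Final sum = 0.0 + 23.08 + 8.36 = 31.44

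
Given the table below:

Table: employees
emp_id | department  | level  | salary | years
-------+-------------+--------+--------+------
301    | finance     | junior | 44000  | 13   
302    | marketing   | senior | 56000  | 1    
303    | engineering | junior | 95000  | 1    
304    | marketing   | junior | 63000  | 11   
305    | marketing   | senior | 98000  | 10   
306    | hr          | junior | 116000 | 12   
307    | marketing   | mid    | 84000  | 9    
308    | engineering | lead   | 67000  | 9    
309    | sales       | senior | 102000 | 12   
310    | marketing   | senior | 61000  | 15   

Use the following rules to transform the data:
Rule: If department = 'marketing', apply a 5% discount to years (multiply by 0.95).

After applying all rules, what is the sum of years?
90.7

Step 1: Records with department = 'marketing' have total years = 46
Step 2: Apply multiplier: 46 × 0.95 = 43.7
Step 3: Other records total: 47
Step 4: Final sum = 43.7 + 47 = 90.7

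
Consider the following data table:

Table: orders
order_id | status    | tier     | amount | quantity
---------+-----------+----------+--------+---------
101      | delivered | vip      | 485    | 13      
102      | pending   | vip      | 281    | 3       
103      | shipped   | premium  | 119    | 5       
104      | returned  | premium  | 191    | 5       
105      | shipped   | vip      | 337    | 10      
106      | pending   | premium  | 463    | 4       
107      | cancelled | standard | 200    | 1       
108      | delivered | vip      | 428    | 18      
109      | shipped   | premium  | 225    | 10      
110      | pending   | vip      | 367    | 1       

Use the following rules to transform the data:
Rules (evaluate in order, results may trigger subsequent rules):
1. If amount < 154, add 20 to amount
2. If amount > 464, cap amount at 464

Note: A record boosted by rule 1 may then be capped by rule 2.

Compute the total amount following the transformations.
3095

Step 1: Apply rule 1 to records with amount < 154
  - 1 records get bonus of 20
  - Of these, 0 records then exceed 464 and get capped
Step 2: Apply rule 2 to records with amount > 464
  - 1 records (original) are capped
Step 3: Calculate final sum = 3095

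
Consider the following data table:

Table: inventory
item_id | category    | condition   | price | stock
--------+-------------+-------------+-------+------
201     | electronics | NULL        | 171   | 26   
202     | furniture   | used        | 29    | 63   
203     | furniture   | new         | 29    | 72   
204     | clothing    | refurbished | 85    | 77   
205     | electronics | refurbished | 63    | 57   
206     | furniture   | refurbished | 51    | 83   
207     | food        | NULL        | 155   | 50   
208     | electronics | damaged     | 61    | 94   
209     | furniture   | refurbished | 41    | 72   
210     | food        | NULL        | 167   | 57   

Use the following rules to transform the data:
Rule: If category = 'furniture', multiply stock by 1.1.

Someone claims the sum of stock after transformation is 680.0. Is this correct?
Yes, the result is correct.

Step 1: Calculate the correct sum after transformation
Step 2: Apply multiplier 1.1 to records where category = 'furniture'
Step 3: Correct result = 680.0
Step 4: Claimed result = 680.0
Step 5: 680.0 = 680.0 ✓
Conclusion: The claimed result is correct.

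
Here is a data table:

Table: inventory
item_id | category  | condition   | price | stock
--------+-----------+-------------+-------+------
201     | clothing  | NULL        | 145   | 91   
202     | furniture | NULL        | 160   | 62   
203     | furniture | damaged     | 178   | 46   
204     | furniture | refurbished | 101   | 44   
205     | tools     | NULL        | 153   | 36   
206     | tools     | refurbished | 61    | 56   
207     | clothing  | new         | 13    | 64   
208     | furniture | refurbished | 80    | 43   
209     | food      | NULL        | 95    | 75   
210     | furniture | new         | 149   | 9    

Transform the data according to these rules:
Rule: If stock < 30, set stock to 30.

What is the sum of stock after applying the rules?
547

Step 1: 1 records have stock < 30
Step 2: These records originally summed to 9
Step 3: After setting to minimum: 1 × 30 = 30
Step 4: Unaffected records sum: 517
Step 5: Final sum = 30 + 517 = 547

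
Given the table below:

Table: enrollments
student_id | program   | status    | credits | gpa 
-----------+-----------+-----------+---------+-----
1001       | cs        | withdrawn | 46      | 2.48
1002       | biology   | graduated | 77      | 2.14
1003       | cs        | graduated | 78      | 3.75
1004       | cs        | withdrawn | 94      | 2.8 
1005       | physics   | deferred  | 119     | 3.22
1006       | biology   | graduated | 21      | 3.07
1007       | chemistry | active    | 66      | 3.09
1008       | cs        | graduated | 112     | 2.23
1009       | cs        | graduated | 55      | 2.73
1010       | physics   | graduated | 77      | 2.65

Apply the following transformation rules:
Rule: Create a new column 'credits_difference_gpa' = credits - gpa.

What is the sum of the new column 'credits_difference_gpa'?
716.84

Step 1: For each record, compute credits - gpa
Example calculations:
  46 - 2.48 = 43.52
  77 - 2.14 = 74.86
  78 - 3.75 = 74.25
  ...
Step 2: Sum all derived values
Step 3: Total = 716.84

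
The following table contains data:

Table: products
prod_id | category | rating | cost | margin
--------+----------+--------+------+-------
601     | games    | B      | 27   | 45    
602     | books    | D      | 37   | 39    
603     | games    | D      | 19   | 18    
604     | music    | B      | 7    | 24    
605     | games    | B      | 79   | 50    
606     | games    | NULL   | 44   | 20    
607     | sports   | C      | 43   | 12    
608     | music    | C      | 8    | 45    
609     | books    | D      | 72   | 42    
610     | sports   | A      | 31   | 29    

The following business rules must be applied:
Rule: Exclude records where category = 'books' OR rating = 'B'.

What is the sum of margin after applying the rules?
124

Step 1: Find records where category = 'books' OR rating = 'B'
Step 2: 5 records match, summing to 200
Step 3: Original sum: 324
Step 4: Remaining sum = 324 - 200 = 124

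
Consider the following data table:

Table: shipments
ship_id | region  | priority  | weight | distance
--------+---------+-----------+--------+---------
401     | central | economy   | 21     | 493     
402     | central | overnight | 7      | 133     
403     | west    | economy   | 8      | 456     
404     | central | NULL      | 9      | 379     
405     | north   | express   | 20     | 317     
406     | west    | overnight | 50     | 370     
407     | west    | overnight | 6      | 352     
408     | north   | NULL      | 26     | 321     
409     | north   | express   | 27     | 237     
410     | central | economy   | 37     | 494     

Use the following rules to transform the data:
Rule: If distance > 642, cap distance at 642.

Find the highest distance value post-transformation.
494

Step 1: Original maximum distance = 494
Step 2: Check cap of 642 against maximum
Step 3: No records exceed the cap (max 494 <= cap 642), so no capping applies
Step 4: Maximum after transformation = 494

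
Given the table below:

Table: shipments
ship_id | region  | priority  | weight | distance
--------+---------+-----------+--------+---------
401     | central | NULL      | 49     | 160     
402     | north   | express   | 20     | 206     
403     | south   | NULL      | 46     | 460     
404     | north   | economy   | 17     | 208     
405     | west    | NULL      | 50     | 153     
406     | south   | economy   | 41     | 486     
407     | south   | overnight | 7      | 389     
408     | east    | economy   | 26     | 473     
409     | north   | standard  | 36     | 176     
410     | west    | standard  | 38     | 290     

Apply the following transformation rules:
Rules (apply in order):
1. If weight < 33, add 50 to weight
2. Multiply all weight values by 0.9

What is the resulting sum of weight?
477.0

Step 1: Apply Rule 1 - Add 50 to records with weight < 33
  - 4 records affected: 70 + (4 × 50) = 270
  - Unaffected records: 260
  - Sum after Rule 1: 530
Step 2: Apply Rule 2 - Multiply all by 0.9
  - 530 × 0.9 = 477.0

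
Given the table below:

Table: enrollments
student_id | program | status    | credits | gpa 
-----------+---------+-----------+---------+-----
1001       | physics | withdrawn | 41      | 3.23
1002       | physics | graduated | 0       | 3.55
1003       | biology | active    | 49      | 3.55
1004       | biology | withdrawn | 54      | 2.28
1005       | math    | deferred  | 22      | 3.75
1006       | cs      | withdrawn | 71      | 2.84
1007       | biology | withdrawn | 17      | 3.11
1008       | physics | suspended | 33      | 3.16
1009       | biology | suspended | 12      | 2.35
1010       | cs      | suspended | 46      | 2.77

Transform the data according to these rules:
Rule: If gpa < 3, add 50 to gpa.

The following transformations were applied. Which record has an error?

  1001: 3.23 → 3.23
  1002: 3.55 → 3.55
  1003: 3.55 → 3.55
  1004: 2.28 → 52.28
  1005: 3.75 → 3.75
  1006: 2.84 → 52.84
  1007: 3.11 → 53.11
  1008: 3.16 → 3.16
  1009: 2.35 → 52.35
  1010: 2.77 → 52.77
Record 1007 has an error. The correct transformed value should be 3.11, not 53.11.

Step 1: Check each record against the rule
Step 2: Record 1007 has gpa = 3.11
Step 3: Since 3.11 >= 3, the bonus should not have been applied
Step 4: Correct value = 3.11, but claimed value = 53.11
Conclusion: Record 1007 has the error.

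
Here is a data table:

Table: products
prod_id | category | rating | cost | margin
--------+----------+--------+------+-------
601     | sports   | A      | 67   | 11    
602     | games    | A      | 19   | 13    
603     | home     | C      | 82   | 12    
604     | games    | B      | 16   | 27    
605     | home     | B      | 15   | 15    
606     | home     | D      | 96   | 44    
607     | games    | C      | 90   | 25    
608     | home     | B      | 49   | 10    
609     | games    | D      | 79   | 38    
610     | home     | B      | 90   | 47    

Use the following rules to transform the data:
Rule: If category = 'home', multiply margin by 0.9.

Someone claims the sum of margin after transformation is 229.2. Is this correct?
Yes, the result is correct.

Step 1: Calculate the correct sum after transformation
Step 2: Apply multiplier 0.9 to records where category = 'home'
Step 3: Correct result = 229.2
Step 4: Claimed result = 229.2
Step 5: 229.2 = 229.2 ✓
Conclusion: The claimed result is correct.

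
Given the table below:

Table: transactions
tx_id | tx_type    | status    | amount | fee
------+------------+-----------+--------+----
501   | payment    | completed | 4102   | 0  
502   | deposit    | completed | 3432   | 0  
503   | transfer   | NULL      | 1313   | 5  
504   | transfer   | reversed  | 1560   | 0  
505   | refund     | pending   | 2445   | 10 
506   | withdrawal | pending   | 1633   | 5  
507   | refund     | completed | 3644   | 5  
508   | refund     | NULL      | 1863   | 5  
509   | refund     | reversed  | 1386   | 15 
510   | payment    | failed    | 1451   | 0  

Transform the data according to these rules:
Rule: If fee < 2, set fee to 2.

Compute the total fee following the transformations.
53

Step 1: 4 records have fee < 2
Step 2: These records originally summed to 0
Step 3: After setting to minimum: 4 × 2 = 8
Step 4: Unaffected records sum: 45
Step 5: Final sum = 8 + 45 = 53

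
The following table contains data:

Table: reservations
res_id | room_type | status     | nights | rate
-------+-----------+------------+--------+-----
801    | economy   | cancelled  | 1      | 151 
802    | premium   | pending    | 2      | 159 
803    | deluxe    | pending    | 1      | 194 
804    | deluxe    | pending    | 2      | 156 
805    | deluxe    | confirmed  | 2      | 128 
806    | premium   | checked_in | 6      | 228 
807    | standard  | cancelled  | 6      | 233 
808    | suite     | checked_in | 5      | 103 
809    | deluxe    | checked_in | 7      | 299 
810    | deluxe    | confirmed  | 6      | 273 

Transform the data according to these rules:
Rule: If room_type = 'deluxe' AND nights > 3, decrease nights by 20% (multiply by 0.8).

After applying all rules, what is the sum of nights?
35.4

Step 1: Find records where room_type = 'deluxe' AND nights > 3
Step 2: 2 records match, summing to 13
Step 3: After multiplier: 13 × 0.8 = 10.4
Step 4: Unaffected records sum: 25
Step 5: Final sum = 10.4 + 25 = 35.4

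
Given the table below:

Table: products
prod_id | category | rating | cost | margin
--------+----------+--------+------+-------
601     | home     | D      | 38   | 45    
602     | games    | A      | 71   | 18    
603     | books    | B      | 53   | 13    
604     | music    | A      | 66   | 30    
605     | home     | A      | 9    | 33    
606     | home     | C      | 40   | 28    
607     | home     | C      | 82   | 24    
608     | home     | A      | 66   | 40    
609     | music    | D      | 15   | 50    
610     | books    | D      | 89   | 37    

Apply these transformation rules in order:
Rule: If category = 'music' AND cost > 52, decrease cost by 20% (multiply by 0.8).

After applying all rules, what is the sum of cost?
515.8

Step 1: Find records where category = 'music' AND cost > 52
Step 2: 1 records match, summing to 66
Step 3: After multiplier: 66 × 0.8 = 52.8
Step 4: Unaffected records sum: 463
Step 5: Final sum = 52.8 + 463 = 515.8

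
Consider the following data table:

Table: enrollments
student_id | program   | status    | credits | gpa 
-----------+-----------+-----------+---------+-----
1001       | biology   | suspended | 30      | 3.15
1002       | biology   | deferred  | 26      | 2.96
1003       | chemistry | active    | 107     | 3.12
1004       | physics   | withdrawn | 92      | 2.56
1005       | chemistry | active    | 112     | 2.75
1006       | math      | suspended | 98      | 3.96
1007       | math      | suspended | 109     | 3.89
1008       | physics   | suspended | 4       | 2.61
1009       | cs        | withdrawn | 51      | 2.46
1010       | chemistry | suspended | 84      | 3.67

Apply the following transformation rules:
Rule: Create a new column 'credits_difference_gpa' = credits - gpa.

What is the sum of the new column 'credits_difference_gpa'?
681.87

Step 1: For each record, compute credits - gpa
Example calculations:
  30 - 3.15 = 26.85
  26 - 2.96 = 23.04
  107 - 3.12 = 103.88
  ...
Step 2: Sum all derived values
Step 3: Total = 681.87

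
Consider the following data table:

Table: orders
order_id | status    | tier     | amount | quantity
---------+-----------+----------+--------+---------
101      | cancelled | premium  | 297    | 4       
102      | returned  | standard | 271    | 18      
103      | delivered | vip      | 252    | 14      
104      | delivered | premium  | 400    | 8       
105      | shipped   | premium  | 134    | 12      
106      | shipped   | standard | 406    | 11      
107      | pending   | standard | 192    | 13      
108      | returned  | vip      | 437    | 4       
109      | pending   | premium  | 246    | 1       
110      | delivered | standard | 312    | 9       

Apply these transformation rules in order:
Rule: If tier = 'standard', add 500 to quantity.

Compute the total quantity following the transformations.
2094

Step 1: Count records where tier = 'standard': 4
Step 2: Total bonus added: 4 × 500 = 2000
Step 3: Original sum of quantity: 94
Step 4: Final sum = 94 + 2000 = 2094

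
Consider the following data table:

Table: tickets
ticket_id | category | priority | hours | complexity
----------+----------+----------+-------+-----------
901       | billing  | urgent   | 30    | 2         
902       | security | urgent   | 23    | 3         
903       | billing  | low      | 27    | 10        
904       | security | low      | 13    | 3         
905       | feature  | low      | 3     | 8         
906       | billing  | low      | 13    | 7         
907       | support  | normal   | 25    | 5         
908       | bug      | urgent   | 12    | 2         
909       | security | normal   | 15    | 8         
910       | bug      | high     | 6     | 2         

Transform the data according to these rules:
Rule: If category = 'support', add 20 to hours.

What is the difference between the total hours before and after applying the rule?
20

Step 1: Original sum of hours = 167
Step 2: 1 records have category = 'support'
Step 3: Each affected record changes by 20
Step 4: Total change = 1 × 20 = 20
Step 5: New sum = 167 + 20 = 187
Step 6: Difference = |187 - 167| = 20
        (Sum increased by 20)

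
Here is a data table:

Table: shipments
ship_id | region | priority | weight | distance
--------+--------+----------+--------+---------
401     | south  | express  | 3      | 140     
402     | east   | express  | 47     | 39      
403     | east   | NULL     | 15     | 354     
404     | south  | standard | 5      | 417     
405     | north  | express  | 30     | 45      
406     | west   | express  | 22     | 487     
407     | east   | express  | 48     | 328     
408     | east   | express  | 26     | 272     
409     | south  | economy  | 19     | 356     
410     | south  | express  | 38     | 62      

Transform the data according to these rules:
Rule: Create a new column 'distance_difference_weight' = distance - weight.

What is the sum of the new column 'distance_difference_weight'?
2247

Step 1: For each record, compute distance - weight
Example calculations:
  140 - 3 = 137
  39 - 47 = -8
  354 - 15 = 339
  ...
Step 2: Sum all derived values
Step 3: Total = 2247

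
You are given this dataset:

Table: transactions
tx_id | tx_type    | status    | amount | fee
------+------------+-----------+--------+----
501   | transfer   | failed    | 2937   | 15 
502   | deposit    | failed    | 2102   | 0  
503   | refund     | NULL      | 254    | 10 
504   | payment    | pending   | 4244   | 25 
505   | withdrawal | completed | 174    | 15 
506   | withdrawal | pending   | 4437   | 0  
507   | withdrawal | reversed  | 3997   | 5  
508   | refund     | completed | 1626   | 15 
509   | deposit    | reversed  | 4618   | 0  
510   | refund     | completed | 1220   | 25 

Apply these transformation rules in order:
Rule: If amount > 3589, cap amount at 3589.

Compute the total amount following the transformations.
22669

Step 1: 4 records have amount > 3589
Step 2: These records originally summed to 17296
Step 3: After capping: 4 × 3589 = 14356
Step 4: Unaffected records sum: 8313
Step 5: Final sum = 14356 + 8313 = 22669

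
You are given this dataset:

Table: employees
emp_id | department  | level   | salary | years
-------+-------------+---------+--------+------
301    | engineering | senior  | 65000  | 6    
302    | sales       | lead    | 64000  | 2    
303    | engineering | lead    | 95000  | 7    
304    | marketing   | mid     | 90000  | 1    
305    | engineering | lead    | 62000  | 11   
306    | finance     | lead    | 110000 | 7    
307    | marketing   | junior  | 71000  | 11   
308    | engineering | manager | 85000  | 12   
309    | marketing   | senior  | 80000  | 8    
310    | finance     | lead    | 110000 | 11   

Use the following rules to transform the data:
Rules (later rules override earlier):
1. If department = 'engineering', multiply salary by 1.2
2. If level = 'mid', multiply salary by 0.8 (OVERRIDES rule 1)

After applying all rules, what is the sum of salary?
875400.0

Step 1: Rule 2 takes priority for records with level = 'mid'
  - 1 records: 90000 × 0.8 = 72000.0
Step 2: Rule 1 applies to remaining records with department = 'engineering'
  - 4 records: 307000 × 1.2 = 368400.0
Step 3: Other records unchanged: 435000
Step 4: Final sum = 72000.0 + 368400.0 + 435000 = 875400.0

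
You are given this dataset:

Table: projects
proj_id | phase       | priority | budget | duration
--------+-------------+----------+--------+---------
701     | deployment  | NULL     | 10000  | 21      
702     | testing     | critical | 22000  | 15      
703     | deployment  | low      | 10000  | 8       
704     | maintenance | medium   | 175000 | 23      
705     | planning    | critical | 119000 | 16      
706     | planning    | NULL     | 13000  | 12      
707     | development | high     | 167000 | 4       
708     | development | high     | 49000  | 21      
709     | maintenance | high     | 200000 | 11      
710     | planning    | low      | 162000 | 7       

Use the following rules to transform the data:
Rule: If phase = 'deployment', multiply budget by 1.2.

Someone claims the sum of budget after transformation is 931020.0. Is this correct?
No, the correct result is 931000.0.

Step 1: Calculate the correct sum after transformation
Step 2: Apply multiplier 1.2 to records where phase = 'deployment'
Step 3: Correct result = 931000.0
Step 4: Claimed result = 931020.0
Step 5: 931000.0 ≠ 931020.0
Conclusion: The claimed result is incorrect. The correct answer is 931000.0.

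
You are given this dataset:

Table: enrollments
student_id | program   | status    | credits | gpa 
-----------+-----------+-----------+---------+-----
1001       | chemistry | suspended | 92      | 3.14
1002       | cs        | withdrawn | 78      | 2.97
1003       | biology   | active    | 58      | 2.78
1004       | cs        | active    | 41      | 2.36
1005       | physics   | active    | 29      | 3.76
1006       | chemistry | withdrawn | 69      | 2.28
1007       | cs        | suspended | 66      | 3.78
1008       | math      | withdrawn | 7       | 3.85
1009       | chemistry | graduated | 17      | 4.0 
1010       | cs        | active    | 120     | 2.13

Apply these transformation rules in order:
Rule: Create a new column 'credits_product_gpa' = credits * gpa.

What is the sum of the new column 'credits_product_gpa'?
1644.93

Step 1: For each record, compute credits * gpa
Example calculations:
  92 * 3.14 = 288.88
  78 * 2.97 = 231.66
  58 * 2.78 = 161.24
  ...
Step 2: Sum all derived values
Step 3: Total = 1644.93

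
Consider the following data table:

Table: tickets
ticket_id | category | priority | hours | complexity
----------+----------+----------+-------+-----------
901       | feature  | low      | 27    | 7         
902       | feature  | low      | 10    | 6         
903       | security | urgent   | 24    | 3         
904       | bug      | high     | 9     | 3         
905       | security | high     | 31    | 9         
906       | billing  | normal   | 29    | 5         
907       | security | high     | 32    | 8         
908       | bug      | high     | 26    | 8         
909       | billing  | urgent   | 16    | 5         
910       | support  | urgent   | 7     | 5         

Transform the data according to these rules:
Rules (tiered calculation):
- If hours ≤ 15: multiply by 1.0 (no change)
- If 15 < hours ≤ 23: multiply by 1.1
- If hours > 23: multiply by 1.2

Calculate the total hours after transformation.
246.4

Step 1: Tier 1 (hours ≤ 15): 3 records, sum = 26 × 1.0 = 26.0
Step 2: Tier 2 (15 < hours ≤ 23): 1 records, sum = 16 × 1.1 = 17.6
Step 3: Tier 3 (hours > 23): 6 records, sum = 169 × 1.2 = 202.8
Step 4: Final sum = 26.0 + 17.6 + 202.8 = 246.4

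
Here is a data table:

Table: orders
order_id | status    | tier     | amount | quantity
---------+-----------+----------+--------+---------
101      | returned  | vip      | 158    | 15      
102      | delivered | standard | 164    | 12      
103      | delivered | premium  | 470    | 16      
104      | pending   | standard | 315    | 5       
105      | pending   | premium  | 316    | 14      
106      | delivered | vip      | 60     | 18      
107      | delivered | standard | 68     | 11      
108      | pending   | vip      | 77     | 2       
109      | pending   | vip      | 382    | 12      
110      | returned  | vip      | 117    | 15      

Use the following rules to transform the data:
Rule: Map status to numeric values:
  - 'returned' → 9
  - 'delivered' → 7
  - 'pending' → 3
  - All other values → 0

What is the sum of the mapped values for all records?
58

Step 1: Apply mapping to each record
Step 2: Count by status:
  'returned': 2 records × 9 = 18
  'delivered': 4 records × 7 = 28
  'pending': 4 records × 3 = 12
Step 3: Sum all mapped values = 58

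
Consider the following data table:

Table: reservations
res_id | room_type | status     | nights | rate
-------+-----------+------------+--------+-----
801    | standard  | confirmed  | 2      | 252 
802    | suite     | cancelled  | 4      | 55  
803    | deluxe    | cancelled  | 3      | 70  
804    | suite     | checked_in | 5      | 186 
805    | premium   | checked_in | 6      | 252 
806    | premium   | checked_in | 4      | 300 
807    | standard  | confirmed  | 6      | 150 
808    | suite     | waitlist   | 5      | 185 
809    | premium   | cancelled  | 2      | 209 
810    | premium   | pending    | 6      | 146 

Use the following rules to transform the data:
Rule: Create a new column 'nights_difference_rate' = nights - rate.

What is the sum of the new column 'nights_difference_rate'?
-1762

Step 1: For each record, compute nights - rate
Example calculations:
  2 - 252 = -250
  4 - 55 = -51
  3 - 70 = -67
  ...
Step 2: Sum all derived values
Step 3: Total = -1762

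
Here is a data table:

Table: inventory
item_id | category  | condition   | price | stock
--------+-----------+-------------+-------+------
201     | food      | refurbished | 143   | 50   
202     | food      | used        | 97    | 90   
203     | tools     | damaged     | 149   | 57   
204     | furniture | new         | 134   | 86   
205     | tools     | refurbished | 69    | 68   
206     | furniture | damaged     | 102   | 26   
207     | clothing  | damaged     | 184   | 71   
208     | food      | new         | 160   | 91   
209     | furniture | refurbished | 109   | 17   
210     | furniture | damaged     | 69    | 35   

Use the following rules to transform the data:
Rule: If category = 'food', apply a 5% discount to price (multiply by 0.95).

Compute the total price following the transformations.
1196.0

Step 1: Records with category = 'food' have total price = 400
Step 2: Apply multiplier: 400 × 0.95 = 380.0
Step 3: Other records total: 816
Step 4: Final sum = 380.0 + 816 = 1196.0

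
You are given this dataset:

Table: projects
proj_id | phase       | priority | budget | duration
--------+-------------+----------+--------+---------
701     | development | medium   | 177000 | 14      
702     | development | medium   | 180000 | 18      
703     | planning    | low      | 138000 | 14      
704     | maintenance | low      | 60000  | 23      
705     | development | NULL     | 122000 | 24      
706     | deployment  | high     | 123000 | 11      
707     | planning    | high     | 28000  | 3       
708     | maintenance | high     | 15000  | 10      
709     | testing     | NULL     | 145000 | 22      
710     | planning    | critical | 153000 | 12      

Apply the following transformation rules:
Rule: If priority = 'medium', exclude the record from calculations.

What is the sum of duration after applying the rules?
119

Step 1: Identify records where priority = 'medium'
Step 2: The excluded records sum to 32
Step 3: Original total duration = 151
Step 4: Remaining total = 151 - 32 = 119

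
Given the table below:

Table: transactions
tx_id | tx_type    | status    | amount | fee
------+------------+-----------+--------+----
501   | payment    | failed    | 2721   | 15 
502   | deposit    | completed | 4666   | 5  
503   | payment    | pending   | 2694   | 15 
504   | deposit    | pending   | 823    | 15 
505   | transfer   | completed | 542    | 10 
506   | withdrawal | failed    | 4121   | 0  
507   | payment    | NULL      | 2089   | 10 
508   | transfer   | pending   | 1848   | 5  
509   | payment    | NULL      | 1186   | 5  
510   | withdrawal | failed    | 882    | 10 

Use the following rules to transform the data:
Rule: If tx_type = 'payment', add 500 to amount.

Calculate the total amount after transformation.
23572

Step 1: Count records where tx_type = 'payment': 4
Step 2: Total bonus added: 4 × 500 = 2000
Step 3: Original sum of amount: 21572
Step 4: Final sum = 21572 + 2000 = 23572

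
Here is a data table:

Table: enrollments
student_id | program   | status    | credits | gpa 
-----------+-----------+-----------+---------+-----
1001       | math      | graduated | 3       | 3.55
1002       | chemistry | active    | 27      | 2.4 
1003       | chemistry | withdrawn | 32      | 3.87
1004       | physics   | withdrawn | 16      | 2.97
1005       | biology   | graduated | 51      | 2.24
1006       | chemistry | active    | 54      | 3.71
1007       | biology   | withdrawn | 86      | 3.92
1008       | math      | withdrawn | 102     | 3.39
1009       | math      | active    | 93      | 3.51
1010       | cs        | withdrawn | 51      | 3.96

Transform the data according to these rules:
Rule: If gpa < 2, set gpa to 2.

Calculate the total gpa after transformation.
33.52

Step 1: 0 records have gpa < 2
Step 2: These records originally summed to 0
Step 3: After setting to minimum: 0 × 2 = 0
Step 4: Unaffected records sum: 33.52
Step 5: Final sum = 0 + 33.52 = 33.52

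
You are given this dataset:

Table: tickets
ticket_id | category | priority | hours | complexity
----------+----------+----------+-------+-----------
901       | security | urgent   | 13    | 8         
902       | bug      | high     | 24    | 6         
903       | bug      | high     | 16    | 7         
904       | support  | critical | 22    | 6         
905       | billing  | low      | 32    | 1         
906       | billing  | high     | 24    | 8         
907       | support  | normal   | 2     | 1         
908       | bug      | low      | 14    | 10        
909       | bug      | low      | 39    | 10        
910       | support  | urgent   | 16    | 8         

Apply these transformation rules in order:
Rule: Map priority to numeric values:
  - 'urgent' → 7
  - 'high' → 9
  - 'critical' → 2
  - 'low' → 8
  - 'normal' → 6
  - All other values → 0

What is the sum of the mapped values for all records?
73

Step 1: Apply mapping to each record
Step 2: Count by status:
  'urgent': 2 records × 7 = 14
  'high': 3 records × 9 = 27
  'critical': 1 records × 2 = 2
  'low': 3 records × 8 = 24
  'normal': 1 records × 6 = 6
Step 3: Sum all mapped values = 73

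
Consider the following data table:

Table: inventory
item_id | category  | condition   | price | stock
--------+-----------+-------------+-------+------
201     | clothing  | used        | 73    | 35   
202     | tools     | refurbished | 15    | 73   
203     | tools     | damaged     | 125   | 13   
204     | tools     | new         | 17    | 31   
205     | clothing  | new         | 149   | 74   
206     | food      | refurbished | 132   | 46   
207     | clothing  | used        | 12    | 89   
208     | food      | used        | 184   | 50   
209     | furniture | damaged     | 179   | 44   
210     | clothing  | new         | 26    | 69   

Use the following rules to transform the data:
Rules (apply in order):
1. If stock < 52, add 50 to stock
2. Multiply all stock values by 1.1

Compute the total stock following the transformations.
906.4

Step 1: Apply Rule 1 - Add 50 to records with stock < 52
  - 6 records affected: 219 + (6 × 50) = 519
  - Unaffected records: 305
  - Sum after Rule 1: 824
Step 2: Apply Rule 2 - Multiply all by 1.1
  - 824 × 1.1 = 906.4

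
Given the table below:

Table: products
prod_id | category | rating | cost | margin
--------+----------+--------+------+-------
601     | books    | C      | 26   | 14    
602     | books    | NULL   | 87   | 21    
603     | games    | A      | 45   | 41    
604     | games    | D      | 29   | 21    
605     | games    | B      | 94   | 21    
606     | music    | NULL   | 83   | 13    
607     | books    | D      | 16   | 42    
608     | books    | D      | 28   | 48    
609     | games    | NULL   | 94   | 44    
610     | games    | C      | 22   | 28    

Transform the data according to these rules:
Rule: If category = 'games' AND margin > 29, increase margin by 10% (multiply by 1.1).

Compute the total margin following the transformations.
301.5

Step 1: Find records where category = 'games' AND margin > 29
Step 2: 2 records match, summing to 85
Step 3: After multiplier: 85 × 1.1 = 93.5
Step 4: Unaffected records sum: 208
Step 5: Final sum = 93.5 + 208 = 301.5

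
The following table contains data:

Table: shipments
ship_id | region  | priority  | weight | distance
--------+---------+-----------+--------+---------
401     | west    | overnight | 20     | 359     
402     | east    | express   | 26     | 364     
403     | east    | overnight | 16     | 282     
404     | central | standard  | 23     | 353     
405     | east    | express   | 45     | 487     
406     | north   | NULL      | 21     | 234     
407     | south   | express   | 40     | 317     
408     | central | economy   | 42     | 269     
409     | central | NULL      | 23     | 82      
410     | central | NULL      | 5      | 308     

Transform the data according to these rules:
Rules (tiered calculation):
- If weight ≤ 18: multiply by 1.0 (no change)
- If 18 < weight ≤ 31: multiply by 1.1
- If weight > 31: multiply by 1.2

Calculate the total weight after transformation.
297.7

Step 1: Tier 1 (weight ≤ 18): 2 records, sum = 21 × 1.0 = 21.0
Step 2: Tier 2 (18 < weight ≤ 31): 5 records, sum = 113 × 1.1 = 124.3
Step 3: Tier 3 (weight > 31): 3 records, sum = 127 × 1.2 = 152.4
Step 4: Final sum = 21.0 + 124.3 + 152.4 = 297.7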